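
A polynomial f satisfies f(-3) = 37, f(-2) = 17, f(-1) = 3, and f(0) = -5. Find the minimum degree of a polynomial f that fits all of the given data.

Forward differences of the values at u = -3, -2, -1, 0:
  f  : 37  17  3  -5
  Δ  : -20  -14  -8
  Δ^2: 6  6
  Δ^3: 0
The second differences are constant (6) and nonzero, while all higher differences vanish, so the minimal degree is 2.

2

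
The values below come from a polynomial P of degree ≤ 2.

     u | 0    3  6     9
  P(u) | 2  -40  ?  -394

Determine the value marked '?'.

The 3 known points determine the degree-2 polynomial uniquely.
Write P(u) = au^2 + bu + c. Substituting each data point gives a linear system:
  c = 2
  9a + 3b + c = -40
  81a + 9b + c = -394
Solving the system yields a = -5, b = 1, c = 2.
So P(u) = -5u^2 + u + 2.
Then P(6) = -172.

-172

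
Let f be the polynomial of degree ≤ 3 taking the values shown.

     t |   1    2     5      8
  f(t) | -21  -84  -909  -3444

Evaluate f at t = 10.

-6564

Write f(t) = at^3 + bt^2 + ct + d. Substituting each data point gives a linear system:
  a + b + c + d = -21
  8a + 4b + 2c + d = -84
  125a + 25b + 5c + d = -909
  512a + 64b + 8c + d = -3444
Solving the system yields a = -6, b = -5, c = -6, d = -4.
So f(t) = -6t^3 - 5t^2 - 6t - 4.
Then f(10) = -6564.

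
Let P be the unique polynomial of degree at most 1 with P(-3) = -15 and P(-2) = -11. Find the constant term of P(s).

Write P(s) = as + b. Substituting each data point gives a linear system:
  -3a + b = -15
  -2a + b = -11
Solving the system yields a = 4, b = -3.
So P(s) = 4s - 3.
The constant term is -3.

-3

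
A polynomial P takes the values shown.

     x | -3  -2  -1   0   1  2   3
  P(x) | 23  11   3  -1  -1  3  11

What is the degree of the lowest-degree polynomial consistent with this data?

2

Forward differences of the values at x = -3, -2, -1, 0, 1, 2, 3:
  P  : 23  11  3  -1  -1  3  11
  Δ  : -12  -8  -4  0  4  8
  Δ^2: 4  4  4  4  4
  Δ^3: 0  0  0  0
  Δ^4: 0  0  0
  Δ^5: 0  0
  Δ^6: 0
The second differences are constant (4) and nonzero, while all higher differences vanish, so the minimal degree is 2.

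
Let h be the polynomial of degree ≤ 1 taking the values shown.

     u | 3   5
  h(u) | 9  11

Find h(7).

Write h(u) = au + b. Substituting each data point gives a linear system:
  3a + b = 9
  5a + b = 11
Solving the system yields a = 1, b = 6.
So h(u) = u + 6.
Then h(7) = 13.

13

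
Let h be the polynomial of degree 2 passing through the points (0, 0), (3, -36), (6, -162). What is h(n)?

h(n) = -5n^2 + 3n

Using the Lagrange interpolation formula with nodes 0, 3, 6:
  L_0(n) = (n - 3)(n - 6) / 18
  L_1(n) = n(n - 6) / -9
  L_2(n) = n(n - 3) / 18
Then h(n) = 0·L_0(n) - 36·L_1(n) - 162·L_2(n).
Expanding and collecting terms gives h(n) = -5n^2 + 3n.
Check: h(6) = -162. ✓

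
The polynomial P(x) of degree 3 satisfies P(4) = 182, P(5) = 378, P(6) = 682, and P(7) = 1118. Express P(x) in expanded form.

P(x) = 4x^3 - 6x^2 + 6x - 2

Using the Lagrange interpolation formula with nodes 4, 5, 6, 7:
  L_0(x) = (x - 5)(x - 6)(x - 7) / -6
  L_1(x) = (x - 4)(x - 6)(x - 7) / 2
  L_2(x) = (x - 4)(x - 5)(x - 7) / -2
  L_3(x) = (x - 4)(x - 5)(x - 6) / 6
Then P(x) = 182·L_0(x) + 378·L_1(x) + 682·L_2(x) + 1118·L_3(x).
Expanding and collecting terms gives P(x) = 4x^3 - 6x^2 + 6x - 2.
Check: P(7) = 1118. ✓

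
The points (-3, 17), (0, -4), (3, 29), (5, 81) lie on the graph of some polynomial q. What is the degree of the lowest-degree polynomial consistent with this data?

Divided differences on the nodes -3, 0, 3, 5:
  order 0: 17  -4  29  81
  order 1: -7  11  26
  order 2: 3  3
  order 3: 0
The order-2 divided differences are all 3 (nonzero) and every higher order vanishes, so the data lies on a polynomial of degree exactly 2.

2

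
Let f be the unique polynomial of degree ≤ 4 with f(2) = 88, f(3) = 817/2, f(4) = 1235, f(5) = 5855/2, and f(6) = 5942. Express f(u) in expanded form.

Write f(u) = au^4 + bu^3 + cu^2 + du + e. Substituting each data point gives a linear system:
  16a + 8b + 4c + 2d + e = 88
  81a + 27b + 9c + 3d + e = 817/2
  256a + 64b + 16c + 4d + e = 1235
  625a + 125b + 25c + 5d + e = 5855/2
  1296a + 216b + 36c + 6d + e = 5942
Solving the system yields a = 4, b = 4, c = -3, d = -1/2, e = 5.
So f(u) = 4u^4 + 4u^3 - 3u^2 - (1/2)u + 5.
Check: f(2) = 88. ✓

f(u) = 4u^4 + 4u^3 - 3u^2 - (1/2)u + 5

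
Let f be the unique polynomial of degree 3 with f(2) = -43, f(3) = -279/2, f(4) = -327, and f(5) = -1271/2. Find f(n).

Write f(n) = an^3 + bn^2 + cn + d. Substituting each data point gives a linear system:
  8a + 4b + 2c + d = -43
  27a + 9b + 3c + d = -279/2
  64a + 16b + 4c + d = -327
  125a + 25b + 5c + d = -1271/2
Solving the system yields a = -5, b = -1/2, c = 1, d = -3.
So f(n) = -5n^3 - (1/2)n^2 + n - 3.
Check: f(3) = -279/2. ✓

f(n) = -5n^3 - (1/2)n^2 + n - 3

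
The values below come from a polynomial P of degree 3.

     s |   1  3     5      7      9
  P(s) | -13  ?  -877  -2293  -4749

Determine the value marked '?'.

On equispaced nodes a degree-3 polynomial has vanishing fourth forward difference, so
  P(1) - 4·P(3) + 6·P(5) - 4·P(7) + P(9) = 0.
Substituting the known values and solving for P(3):
  -4·P(3) = 852
  P(3) = -213.

-213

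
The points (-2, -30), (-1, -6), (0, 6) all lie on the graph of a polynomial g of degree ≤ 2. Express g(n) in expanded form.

g(n) = -6n^2 + 6n + 6

Using the Lagrange interpolation formula with nodes -2, -1, 0:
  L_0(n) = (n + 1)n / 2
  L_1(n) = (n + 2)n / -1
  L_2(n) = (n + 2)(n + 1) / 2
Then g(n) = -30·L_0(n) - 6·L_1(n) + 6·L_2(n).
Expanding and collecting terms gives g(n) = -6n^2 + 6n + 6.
Check: g(0) = 6. ✓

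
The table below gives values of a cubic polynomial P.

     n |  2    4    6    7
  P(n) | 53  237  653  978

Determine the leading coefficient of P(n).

2

Write P(n) = an^3 + bn^2 + cn + d. Substituting each data point gives a linear system:
  8a + 4b + 2c + d = 53
  64a + 16b + 4c + d = 237
  216a + 36b + 6c + d = 653
  343a + 49b + 7c + d = 978
Solving the system yields a = 2, b = 5, c = 6, d = 5.
So P(n) = 2n³ + 5n² + 6n + 5.
The leading coefficient is 2.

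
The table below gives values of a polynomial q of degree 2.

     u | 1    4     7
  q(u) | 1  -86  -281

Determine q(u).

q(u) = -6u^2 + u + 6

Write q(u) = au^2 + bu + c. Substituting each data point gives a linear system:
  a + b + c = 1
  16a + 4b + c = -86
  49a + 7b + c = -281
Solving the system yields a = -6, b = 1, c = 6.
So q(u) = -6u^2 + u + 6.
Check: q(4) = -86. ✓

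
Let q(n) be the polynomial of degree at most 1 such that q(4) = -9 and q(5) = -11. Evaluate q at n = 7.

-15

Using the Lagrange interpolation formula with nodes 4, 5:
  L_0(n) = (n - 5) / -1
  L_1(n) = (n - 4) / 1
Then q(n) = -9·L_0(n) - 11·L_1(n).
Expanding and collecting terms gives q(n) = -2n - 1.
Evaluating at n = 7: q(7) = -15.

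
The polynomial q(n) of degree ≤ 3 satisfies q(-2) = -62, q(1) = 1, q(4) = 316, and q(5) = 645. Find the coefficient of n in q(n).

Write q(n) = an^3 + bn^2 + cn + d. Substituting each data point gives a linear system:
  -8a + 4b - 2c + d = -62
  a + b + c + d = 1
  64a + 16b + 4c + d = 316
  125a + 25b + 5c + d = 645
Solving the system yields a = 6, b = -4, c = -1, d = 0.
So q(n) = 6n³ - 4n² - n.
The coefficient of n is -1.

-1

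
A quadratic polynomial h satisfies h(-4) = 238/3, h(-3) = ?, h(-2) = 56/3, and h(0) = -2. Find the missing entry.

44

The 3 known points determine the degree-2 polynomial uniquely.
Write h(n) = an^2 + bn + c. Substituting each data point gives a linear system:
  16a - 4b + c = 238/3
  4a - 2b + c = 56/3
  c = -2
Solving the system yields a = 5, b = -1/3, c = -2.
So h(n) = 5n^2 - (1/3)n - 2.
Then h(-3) = 44.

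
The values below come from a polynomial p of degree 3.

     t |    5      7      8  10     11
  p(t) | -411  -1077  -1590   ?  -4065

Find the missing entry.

-3066

The 4 known points determine the degree-3 polynomial uniquely.
Write p(t) = at^3 + bt^2 + ct + d. Substituting each data point gives a linear system:
  125a + 25b + 5c + d = -411
  343a + 49b + 7c + d = -1077
  512a + 64b + 8c + d = -1590
  1331a + 121b + 11c + d = -4065
Solving the system yields a = -3, b = 0, c = -6, d = -6.
So p(t) = -3t³ - 6t - 6.
Then p(10) = -3066.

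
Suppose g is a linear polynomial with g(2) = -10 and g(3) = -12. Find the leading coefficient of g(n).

Write g(n) = an + b. Substituting each data point gives a linear system:
  2a + b = -10
  3a + b = -12
Solving the system yields a = -2, b = -6.
So g(n) = -2n - 6.
The leading coefficient is -2.

-2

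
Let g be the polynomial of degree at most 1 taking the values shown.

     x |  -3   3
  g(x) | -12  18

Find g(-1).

-2

Using the Lagrange interpolation formula with nodes -3, 3:
  L_0(x) = (x - 3) / -6
  L_1(x) = (x + 3) / 6
Then g(x) = -12·L_0(x) + 18·L_1(x).
Expanding and collecting terms gives g(x) = 5x + 3.
Evaluating at x = -1: g(-1) = -2.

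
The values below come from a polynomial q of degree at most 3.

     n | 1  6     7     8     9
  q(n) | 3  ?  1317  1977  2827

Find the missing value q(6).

The 4 known points determine the degree-3 polynomial uniquely.
Write q(n) = an^3 + bn^2 + cn + d. Substituting each data point gives a linear system:
  a + b + c + d = 3
  343a + 49b + 7c + d = 1317
  512a + 64b + 8c + d = 1977
  729a + 81b + 9c + d = 2827
Solving the system yields a = 4, b = -1, c = -1, d = 1.
So q(n) = 4n^3 - n^2 - n + 1.
Then q(6) = 823.

823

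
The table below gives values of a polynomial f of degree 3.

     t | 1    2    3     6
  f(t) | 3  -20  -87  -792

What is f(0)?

Using the Lagrange interpolation formula with nodes 1, 2, 3, 6:
  L_0(t) = (t - 2)(t - 3)(t - 6) / -10
  L_1(t) = (t - 1)(t - 3)(t - 6) / 4
  L_2(t) = (t - 1)(t - 2)(t - 6) / -6
  L_3(t) = (t - 1)(t - 2)(t - 3) / 60
Then f(t) = 3·L_0(t) - 20·L_1(t) - 87·L_2(t) - 792·L_3(t).
Expanding and collecting terms gives f(t) = -4t³ + 2t² - t + 6.
Evaluating at t = 0: f(0) = 6.

6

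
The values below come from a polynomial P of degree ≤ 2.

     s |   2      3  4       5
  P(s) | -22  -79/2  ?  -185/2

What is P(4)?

-63

The 3 known points determine the degree-2 polynomial uniquely.
Write P(s) = as^2 + bs + c. Substituting each data point gives a linear system:
  4a + 2b + c = -22
  9a + 3b + c = -79/2
  25a + 5b + c = -185/2
Solving the system yields a = -3, b = -5/2, c = -5.
So P(s) = -3s^2 - (5/2)s - 5.
Then P(4) = -63.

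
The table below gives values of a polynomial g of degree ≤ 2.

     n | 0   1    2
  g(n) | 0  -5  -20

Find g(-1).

Write g(n) = an^2 + bn + c. Substituting each data point gives a linear system:
  c = 0
  a + b + c = -5
  4a + 2b + c = -20
Solving the system yields a = -5, b = 0, c = 0.
So g(n) = -5n².
Then g(-1) = -5.

-5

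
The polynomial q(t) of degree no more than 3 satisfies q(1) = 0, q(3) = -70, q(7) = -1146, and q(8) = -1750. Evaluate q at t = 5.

-388

Write q(t) = at^3 + bt^2 + ct + d. Substituting each data point gives a linear system:
  a + b + c + d = 0
  27a + 9b + 3c + d = -70
  343a + 49b + 7c + d = -1146
  512a + 64b + 8c + d = -1750
Solving the system yields a = -4, b = 5, c = -3, d = 2.
So q(t) = -4t³ + 5t² - 3t + 2.
Then q(5) = -388.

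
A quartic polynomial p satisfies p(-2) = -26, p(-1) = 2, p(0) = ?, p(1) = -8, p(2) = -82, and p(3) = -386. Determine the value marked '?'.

On equispaced nodes a degree-4 polynomial has vanishing fifth forward difference, so
  - p(-2) + 5·p(-1) - 10·p(0) + 10·p(1) - 5·p(2) + p(3) = 0.
Substituting the known values and solving for p(0):
  -10·p(0) = 20
  p(0) = -2.

-2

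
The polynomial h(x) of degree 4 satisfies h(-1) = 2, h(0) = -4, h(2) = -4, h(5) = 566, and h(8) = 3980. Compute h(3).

Using the Lagrange interpolation formula with nodes -1, 0, 2, 5, 8:
  L_0(x) = x(x - 2)(x - 5)(x - 8) / 162
  L_1(x) = (x + 1)(x - 2)(x - 5)(x - 8) / -80
  L_2(x) = (x + 1)x(x - 5)(x - 8) / 108
  L_3(x) = (x + 1)x(x - 2)(x - 8) / -270
  L_4(x) = (x + 1)x(x - 2)(x - 5) / 1296
Then h(x) = 2·L_0(x) - 4·L_1(x) - 4·L_2(x) + 566·L_3(x) + 3980·L_4(x).
Expanding and collecting terms gives h(x) = x^4 - x^2 - 6x - 4.
Evaluating at x = 3: h(3) = 50.

50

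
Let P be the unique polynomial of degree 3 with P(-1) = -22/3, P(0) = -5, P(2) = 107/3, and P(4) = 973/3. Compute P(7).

5242/3

Write P(x) = ax^3 + bx^2 + cx + d. Substituting each data point gives a linear system:
  -a + b - c + d = -22/3
  d = -5
  8a + 4b + 2c + d = 107/3
  64a + 16b + 4c + d = 973/3
Solving the system yields a = 5, b = 1, c = -5/3, d = -5.
So P(x) = 5x^3 + x^2 - (5/3)x - 5.
Then P(7) = 5242/3.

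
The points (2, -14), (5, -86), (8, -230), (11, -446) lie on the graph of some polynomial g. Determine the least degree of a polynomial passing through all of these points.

2

Forward differences of the values at u = 2, 5, 8, 11:
  g  : -14  -86  -230  -446
  Δ  : -72  -144  -216
  Δ^2: -72  -72
  Δ^3: 0
The second differences are constant (-72) and nonzero, while all higher differences vanish, so the minimal degree is 2.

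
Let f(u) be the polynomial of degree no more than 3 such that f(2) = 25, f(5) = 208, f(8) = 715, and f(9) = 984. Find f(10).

Using the Lagrange interpolation formula with nodes 2, 5, 8, 9:
  L_0(u) = (u - 5)(u - 8)(u - 9) / -126
  L_1(u) = (u - 2)(u - 8)(u - 9) / 36
  L_2(u) = (u - 2)(u - 5)(u - 9) / -18
  L_3(u) = (u - 2)(u - 5)(u - 8) / 28
Then f(u) = 25·L_0(u) + 208·L_1(u) + 715·L_2(u) + 984·L_3(u).
Expanding and collecting terms gives f(u) = u^3 + 3u^2 + u + 3.
Evaluating at u = 10: f(10) = 1313.

1313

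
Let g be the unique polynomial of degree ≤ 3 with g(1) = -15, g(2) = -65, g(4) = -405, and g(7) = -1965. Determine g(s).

Write g(s) = as^3 + bs^2 + cs + d. Substituting each data point gives a linear system:
  a + b + c + d = -15
  8a + 4b + 2c + d = -65
  64a + 16b + 4c + d = -405
  343a + 49b + 7c + d = -1965
Solving the system yields a = -5, b = -5, c = 0, d = -5.
So g(s) = -5s^3 - 5s^2 - 5.
Check: g(1) = -15. ✓

g(s) = -5s^3 - 5s^2 - 5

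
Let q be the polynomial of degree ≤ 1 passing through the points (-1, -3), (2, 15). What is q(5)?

33

Using the Lagrange interpolation formula with nodes -1, 2:
  L_0(t) = (t - 2) / -3
  L_1(t) = (t + 1) / 3
Then q(t) = -3·L_0(t) + 15·L_1(t).
Expanding and collecting terms gives q(t) = 6t + 3.
Evaluating at t = 5: q(5) = 33.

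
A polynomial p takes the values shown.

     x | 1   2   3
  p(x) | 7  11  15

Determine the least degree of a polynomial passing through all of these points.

1

Forward differences of the values at x = 1, 2, 3:
  p  : 7  11  15
  Δ  : 4  4
  Δ^2: 0
The first differences are constant (4) and nonzero, while all higher differences vanish, so the minimal degree is 1.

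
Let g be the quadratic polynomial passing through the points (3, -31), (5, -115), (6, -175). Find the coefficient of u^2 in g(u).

Write g(u) = au^2 + bu + c. Substituting each data point gives a linear system:
  9a + 3b + c = -31
  25a + 5b + c = -115
  36a + 6b + c = -175
Solving the system yields a = -6, b = 6, c = 5.
So g(u) = -6u² + 6u + 5.
The leading coefficient is -6.

-6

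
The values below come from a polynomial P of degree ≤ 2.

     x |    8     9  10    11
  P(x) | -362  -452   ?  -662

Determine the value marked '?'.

-552

The 3 known points determine the degree-2 polynomial uniquely.
Write P(x) = ax^2 + bx + c. Substituting each data point gives a linear system:
  64a + 8b + c = -362
  81a + 9b + c = -452
  121a + 11b + c = -662
Solving the system yields a = -5, b = -5, c = -2.
So P(x) = -5x² - 5x - 2.
Then P(10) = -552.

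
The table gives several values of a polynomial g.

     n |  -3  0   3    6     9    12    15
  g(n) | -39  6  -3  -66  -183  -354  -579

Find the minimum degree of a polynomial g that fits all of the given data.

Forward differences of the values at n = -3, 0, 3, 6, 9, 12, 15:
  g  : -39  6  -3  -66  -183  -354  -579
  Δ  : 45  -9  -63  -117  -171  -225
  Δ^2: -54  -54  -54  -54  -54
  Δ^3: 0  0  0  0
  Δ^4: 0  0  0
  Δ^5: 0  0
  Δ^6: 0
The second differences are constant (-54) and nonzero, while all higher differences vanish, so the minimal degree is 2.

2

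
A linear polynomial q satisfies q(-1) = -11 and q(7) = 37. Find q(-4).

-29

Using the Lagrange interpolation formula with nodes -1, 7:
  L_0(x) = (x - 7) / -8
  L_1(x) = (x + 1) / 8
Then q(x) = -11·L_0(x) + 37·L_1(x).
Expanding and collecting terms gives q(x) = 6x - 5.
Evaluating at x = -4: q(-4) = -29.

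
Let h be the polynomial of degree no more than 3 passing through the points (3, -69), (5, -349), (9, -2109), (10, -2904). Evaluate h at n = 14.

-8044

Write h(n) = an^3 + bn^2 + cn + d. Substituting each data point gives a linear system:
  27a + 9b + 3c + d = -69
  125a + 25b + 5c + d = -349
  729a + 81b + 9c + d = -2109
  1000a + 100b + 10c + d = -2904
Solving the system yields a = -3, b = 1, c = -1, d = 6.
So h(n) = -3n^3 + n^2 - n + 6.
Then h(14) = -8044.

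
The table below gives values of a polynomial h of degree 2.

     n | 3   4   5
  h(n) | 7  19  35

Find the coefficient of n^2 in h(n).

Write h(n) = an^2 + bn + c. Substituting each data point gives a linear system:
  9a + 3b + c = 7
  16a + 4b + c = 19
  25a + 5b + c = 35
Solving the system yields a = 2, b = -2, c = -5.
So h(n) = 2n² - 2n - 5.
The leading coefficient is 2.

2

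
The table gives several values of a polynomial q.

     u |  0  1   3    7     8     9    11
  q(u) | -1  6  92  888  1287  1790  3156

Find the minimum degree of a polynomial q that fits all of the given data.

3

Divided differences on the nodes 0, 1, 3, 7, 8, 9, 11:
  order 0: -1  6  92  888  1287  1790  3156
  order 1: 7  43  199  399  503  683
  order 2: 12  26  40  52  60
  order 3: 2  2  2  2
  order 4: 0  0  0
  order 5: 0  0
  order 6: 0
The order-3 divided differences are all 2 (nonzero) and every higher order vanishes, so the data lies on a polynomial of degree exactly 3.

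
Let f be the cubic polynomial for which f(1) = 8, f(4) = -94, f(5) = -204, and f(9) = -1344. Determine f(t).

Write f(t) = at^3 + bt^2 + ct + d. Substituting each data point gives a linear system:
  a + b + c + d = 8
  64a + 16b + 4c + d = -94
  125a + 25b + 5c + d = -204
  729a + 81b + 9c + d = -1344
Solving the system yields a = -2, b = 1, c = 3, d = 6.
So f(t) = -2t³ + t² + 3t + 6.
Check: f(4) = -94. ✓

f(t) = -2t^3 + t^2 + 3t + 6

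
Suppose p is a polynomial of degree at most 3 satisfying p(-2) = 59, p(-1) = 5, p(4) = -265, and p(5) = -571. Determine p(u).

p(u) = -6u^3 + 6u^2 + 6u - 1

Write p(u) = au^3 + bu^2 + cu + d. Substituting each data point gives a linear system:
  -8a + 4b - 2c + d = 59
  -a + b - c + d = 5
  64a + 16b + 4c + d = -265
  125a + 25b + 5c + d = -571
Solving the system yields a = -6, b = 6, c = 6, d = -1.
So p(u) = -6u^3 + 6u^2 + 6u - 1.
Check: p(5) = -571. ✓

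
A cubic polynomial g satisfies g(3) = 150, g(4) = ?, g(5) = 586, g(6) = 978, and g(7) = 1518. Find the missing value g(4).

The 4 known points determine the degree-3 polynomial uniquely.
Write g(s) = as^3 + bs^2 + cs + d. Substituting each data point gives a linear system:
  27a + 9b + 3c + d = 150
  125a + 25b + 5c + d = 586
  216a + 36b + 6c + d = 978
  343a + 49b + 7c + d = 1518
Solving the system yields a = 4, b = 2, c = 6, d = 6.
So g(s) = 4s^3 + 2s^2 + 6s + 6.
Then g(4) = 318.

318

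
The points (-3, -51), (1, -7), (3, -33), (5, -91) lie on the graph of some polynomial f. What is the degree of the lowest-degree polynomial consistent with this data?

2

Divided differences on the nodes -3, 1, 3, 5:
  order 0: -51  -7  -33  -91
  order 1: 11  -13  -29
  order 2: -4  -4
  order 3: 0
The order-2 divided differences are all -4 (nonzero) and every higher order vanishes, so the data lies on a polynomial of degree exactly 2.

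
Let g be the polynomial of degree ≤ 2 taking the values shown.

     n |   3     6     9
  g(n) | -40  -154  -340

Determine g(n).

g(n) = -4n^2 - 2n + 2

Write g(n) = an^2 + bn + c. Substituting each data point gives a linear system:
  9a + 3b + c = -40
  36a + 6b + c = -154
  81a + 9b + c = -340
Solving the system yields a = -4, b = -2, c = 2.
So g(n) = -4n² - 2n + 2.
Check: g(6) = -154. ✓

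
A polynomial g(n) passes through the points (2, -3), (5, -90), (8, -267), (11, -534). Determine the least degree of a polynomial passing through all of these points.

Divided differences on the nodes 2, 5, 8, 11:
  order 0: -3  -90  -267  -534
  order 1: -29  -59  -89
  order 2: -5  -5
  order 3: 0
The order-2 divided differences are all -5 (nonzero) and every higher order vanishes, so the data lies on a polynomial of degree exactly 2.

2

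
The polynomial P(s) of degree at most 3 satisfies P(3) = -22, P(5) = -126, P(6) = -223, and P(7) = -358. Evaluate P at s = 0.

Write P(s) = as^3 + bs^2 + cs + d. Substituting each data point gives a linear system:
  27a + 9b + 3c + d = -22
  125a + 25b + 5c + d = -126
  216a + 36b + 6c + d = -223
  343a + 49b + 7c + d = -358
Solving the system yields a = -1, b = -1, c = 5, d = -1.
So P(s) = -s³ - s² + 5s - 1.
Then P(0) = -1.

-1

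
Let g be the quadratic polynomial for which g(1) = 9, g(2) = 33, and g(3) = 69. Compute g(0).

Forward differences of the values at s = 1, 2, 3:
  g  : 9  33  69
  Δ  : 24  36
  Δ^2: 12
The second differences are constant, confirming degree 2.
Interpolating (Newton forward form) and evaluating at s = 0 gives g(0) = -3.

-3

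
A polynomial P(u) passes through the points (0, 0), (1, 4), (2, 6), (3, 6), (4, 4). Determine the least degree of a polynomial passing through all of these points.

2

Forward differences of the values at u = 0, 1, 2, 3, 4:
  P  : 0  4  6  6  4
  Δ  : 4  2  0  -2
  Δ^2: -2  -2  -2
  Δ^3: 0  0
  Δ^4: 0
The second differences are constant (-2) and nonzero, while all higher differences vanish, so the minimal degree is 2.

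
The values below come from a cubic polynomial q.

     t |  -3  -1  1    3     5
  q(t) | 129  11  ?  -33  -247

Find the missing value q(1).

5

On equispaced nodes a degree-3 polynomial has vanishing fourth forward difference, so
  q(-3) - 4·q(-1) + 6·q(1) - 4·q(3) + q(5) = 0.
Substituting the known values and solving for q(1):
  6·q(1) = 30
  q(1) = 5.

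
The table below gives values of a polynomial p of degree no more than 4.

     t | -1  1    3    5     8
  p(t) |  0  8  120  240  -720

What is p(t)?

Using the Lagrange interpolation formula with nodes -1, 1, 3, 5, 8:
  L_0(t) = (t - 1)(t - 3)(t - 5)(t - 8) / 432
  L_1(t) = (t + 1)(t - 3)(t - 5)(t - 8) / -112
  L_2(t) = (t + 1)(t - 1)(t - 5)(t - 8) / 80
  L_3(t) = (t + 1)(t - 1)(t - 3)(t - 8) / -144
  L_4(t) = (t + 1)(t - 1)(t - 3)(t - 5) / 945
Then p(t) = 0·L_0(t) + 8·L_1(t) + 120·L_2(t) + 240·L_3(t) - 720·L_4(t).
Expanding and collecting terms gives p(t) = -t^4 + 6t^3 + 5t^2 - 2t.
Check: p(3) = 120. ✓

p(t) = -t^4 + 6t^3 + 5t^2 - 2t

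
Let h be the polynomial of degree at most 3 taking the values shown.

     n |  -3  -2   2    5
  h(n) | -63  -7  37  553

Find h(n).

h(n) = 4n^3 + 3n^2 - 5n + 3

Write h(n) = an^3 + bn^2 + cn + d. Substituting each data point gives a linear system:
  -27a + 9b - 3c + d = -63
  -8a + 4b - 2c + d = -7
  8a + 4b + 2c + d = 37
  125a + 25b + 5c + d = 553
Solving the system yields a = 4, b = 3, c = -5, d = 3.
So h(n) = 4n^3 + 3n^2 - 5n + 3.
Check: h(-2) = -7. ✓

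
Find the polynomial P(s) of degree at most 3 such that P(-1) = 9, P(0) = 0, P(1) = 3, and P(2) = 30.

Write P(s) = as^3 + bs^2 + cs + d. Substituting each data point gives a linear system:
  -a + b - c + d = 9
  d = 0
  a + b + c + d = 3
  8a + 4b + 2c + d = 30
Solving the system yields a = 2, b = 6, c = -5, d = 0.
So P(s) = 2s^3 + 6s^2 - 5s.
Check: P(1) = 3. ✓

P(s) = 2s^3 + 6s^2 - 5s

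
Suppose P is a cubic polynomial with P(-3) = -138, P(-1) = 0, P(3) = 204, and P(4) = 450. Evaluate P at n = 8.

Using the Lagrange interpolation formula with nodes -3, -1, 3, 4:
  L_0(n) = (n + 1)(n - 3)(n - 4) / -84
  L_1(n) = (n + 3)(n - 3)(n - 4) / 40
  L_2(n) = (n + 3)(n + 1)(n - 4) / -24
  L_3(n) = (n + 3)(n + 1)(n - 3) / 35
Then P(n) = -138·L_0(n) + 0·L_1(n) + 204·L_2(n) + 450·L_3(n).
Expanding and collecting terms gives P(n) = 6n³ + 3n² + 3n + 6.
Evaluating at n = 8: P(8) = 3294.

3294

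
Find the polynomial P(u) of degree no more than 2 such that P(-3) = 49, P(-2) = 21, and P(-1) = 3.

Write P(u) = au^2 + bu + c. Substituting each data point gives a linear system:
  9a - 3b + c = 49
  4a - 2b + c = 21
  a - b + c = 3
Solving the system yields a = 5, b = -3, c = -5.
So P(u) = 5u^2 - 3u - 5.
Check: P(-2) = 21. ✓

P(u) = 5u^2 - 3u - 5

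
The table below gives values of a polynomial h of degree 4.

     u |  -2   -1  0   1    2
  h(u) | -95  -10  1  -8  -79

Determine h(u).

Write h(u) = au^4 + bu^3 + cu^2 + du + e. Substituting each data point gives a linear system:
  16a - 8b + 4c - 2d + e = -95
  a - b + c - d + e = -10
  e = 1
  a + b + c + d + e = -8
  16a + 8b + 4c + 2d + e = -79
Solving the system yields a = -4, b = 1, c = -6, d = 0, e = 1.
So h(u) = -4u^4 + u^3 - 6u^2 + 1.
Check: h(1) = -8. ✓

h(u) = -4u^4 + u^3 - 6u^2 + 1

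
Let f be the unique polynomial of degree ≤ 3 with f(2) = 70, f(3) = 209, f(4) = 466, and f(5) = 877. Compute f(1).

Forward differences of the values at s = 2, 3, 4, 5:
  f  : 70  209  466  877
  Δ  : 139  257  411
  Δ^2: 118  154
  Δ^3: 36
The third differences are constant, confirming degree 3.
Interpolating (Newton forward form) and evaluating at s = 1 gives f(1) = 13.

13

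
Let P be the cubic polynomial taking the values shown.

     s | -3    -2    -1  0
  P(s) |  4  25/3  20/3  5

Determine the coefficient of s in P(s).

1/3

Write P(s) = as^3 + bs^2 + cs + d. Substituting each data point gives a linear system:
  -27a + 9b - 3c + d = 4
  -8a + 4b - 2c + d = 25/3
  -a + b - c + d = 20/3
  d = 5
Solving the system yields a = 1, b = 3, c = 1/3, d = 5.
So P(s) = s^3 + 3s^2 + (1/3)s + 5.
The coefficient of s is 1/3.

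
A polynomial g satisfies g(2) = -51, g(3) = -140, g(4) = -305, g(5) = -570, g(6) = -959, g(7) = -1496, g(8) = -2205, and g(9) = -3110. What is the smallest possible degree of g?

3

Forward differences of the values at s = 2, 3, 4, 5, 6, 7, 8, 9:
  g  : -51  -140  -305  -570  -959  -1496  -2205  -3110
  Δ  : -89  -165  -265  -389  -537  -709  -905
  Δ^2: -76  -100  -124  -148  -172  -196
  Δ^3: -24  -24  -24  -24  -24
  Δ^4: 0  0  0  0
  Δ^5: 0  0  0
  Δ^6: 0  0
  Δ^7: 0
The third differences are constant (-24) and nonzero, while all higher differences vanish, so the minimal degree is 3.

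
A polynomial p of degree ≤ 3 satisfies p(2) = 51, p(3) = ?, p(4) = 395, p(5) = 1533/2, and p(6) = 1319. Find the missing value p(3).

The 4 known points determine the degree-3 polynomial uniquely.
Write p(t) = at^3 + bt^2 + ct + d. Substituting each data point gives a linear system:
  8a + 4b + 2c + d = 51
  64a + 16b + 4c + d = 395
  125a + 25b + 5c + d = 1533/2
  216a + 36b + 6c + d = 1319
Solving the system yields a = 6, b = 1/2, c = 1, d = -1.
So p(t) = 6t^3 + (1/2)t^2 + t - 1.
Then p(3) = 337/2.

337/2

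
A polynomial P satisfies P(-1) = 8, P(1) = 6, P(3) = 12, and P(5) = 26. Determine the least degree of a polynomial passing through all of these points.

2

Divided differences on the nodes -1, 1, 3, 5:
  order 0: 8  6  12  26
  order 1: -1  3  7
  order 2: 1  1
  order 3: 0
The order-2 divided differences are all 1 (nonzero) and every higher order vanishes, so the data lies on a polynomial of degree exactly 2.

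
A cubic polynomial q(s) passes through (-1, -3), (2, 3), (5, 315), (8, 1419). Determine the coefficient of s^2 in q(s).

Write q(s) = as^3 + bs^2 + cs + d. Substituting each data point gives a linear system:
  -a + b - c + d = -3
  8a + 4b + 2c + d = 3
  125a + 25b + 5c + d = 315
  512a + 64b + 8c + d = 1419
Solving the system yields a = 3, b = -1, c = -6, d = -5.
So q(s) = 3s³ - s² - 6s - 5.
The coefficient of s^2 is -1.

-1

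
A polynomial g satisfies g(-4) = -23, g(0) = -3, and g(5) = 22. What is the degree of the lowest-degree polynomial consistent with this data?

1

Divided differences on the nodes -4, 0, 5:
  order 0: -23  -3  22
  order 1: 5  5
  order 2: 0
The order-1 divided differences are all 5 (nonzero) and every higher order vanishes, so the data lies on a polynomial of degree exactly 1.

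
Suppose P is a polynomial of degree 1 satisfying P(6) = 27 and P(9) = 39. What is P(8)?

35

Write P(x) = ax + b. Substituting each data point gives a linear system:
  6a + b = 27
  9a + b = 39
Solving the system yields a = 4, b = 3.
So P(x) = 4x + 3.
Then P(8) = 35.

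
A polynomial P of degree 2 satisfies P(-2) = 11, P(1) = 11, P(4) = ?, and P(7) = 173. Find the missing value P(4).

On equispaced nodes a degree-2 polynomial has vanishing third forward difference, so
  - P(-2) + 3·P(1) - 3·P(4) + P(7) = 0.
Substituting the known values and solving for P(4):
  -3·P(4) = -195
  P(4) = 65.

65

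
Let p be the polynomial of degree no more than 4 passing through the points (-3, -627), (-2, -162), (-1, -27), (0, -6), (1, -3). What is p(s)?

p(s) = -5s^4 + 6s^3 - 4s^2 + 6s - 6

Write p(s) = as^4 + bs^3 + cs^2 + ds + e. Substituting each data point gives a linear system:
  81a - 27b + 9c - 3d + e = -627
  16a - 8b + 4c - 2d + e = -162
  a - b + c - d + e = -27
  e = -6
  a + b + c + d + e = -3
Solving the system yields a = -5, b = 6, c = -4, d = 6, e = -6.
So p(s) = -5s^4 + 6s^3 - 4s^2 + 6s - 6.
Check: p(0) = -6. ✓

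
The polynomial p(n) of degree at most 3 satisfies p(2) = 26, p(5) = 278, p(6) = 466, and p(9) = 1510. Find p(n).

p(n) = 2n^3 + 6n - 2

Using the Lagrange interpolation formula with nodes 2, 5, 6, 9:
  L_0(n) = (n - 5)(n - 6)(n - 9) / -84
  L_1(n) = (n - 2)(n - 6)(n - 9) / 12
  L_2(n) = (n - 2)(n - 5)(n - 9) / -12
  L_3(n) = (n - 2)(n - 5)(n - 6) / 84
Then p(n) = 26·L_0(n) + 278·L_1(n) + 466·L_2(n) + 1510·L_3(n).
Expanding and collecting terms gives p(n) = 2n³ + 6n - 2.
Check: p(2) = 26. ✓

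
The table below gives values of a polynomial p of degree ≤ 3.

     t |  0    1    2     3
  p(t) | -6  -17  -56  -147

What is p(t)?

p(t) = -4t^3 - 2t^2 - 5t - 6

Write p(t) = at^3 + bt^2 + ct + d. Substituting each data point gives a linear system:
  d = -6
  a + b + c + d = -17
  8a + 4b + 2c + d = -56
  27a + 9b + 3c + d = -147
Solving the system yields a = -4, b = -2, c = -5, d = -6.
So p(t) = -4t^3 - 2t^2 - 5t - 6.
Check: p(3) = -147. ✓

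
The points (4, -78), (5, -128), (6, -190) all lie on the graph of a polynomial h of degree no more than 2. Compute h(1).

Write h(x) = ax^2 + bx + c. Substituting each data point gives a linear system:
  16a + 4b + c = -78
  25a + 5b + c = -128
  36a + 6b + c = -190
Solving the system yields a = -6, b = 4, c = 2.
So h(x) = -6x^2 + 4x + 2.
Then h(1) = 0.

0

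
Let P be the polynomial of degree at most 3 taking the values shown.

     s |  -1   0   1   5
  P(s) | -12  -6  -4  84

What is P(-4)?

-114

Using the Lagrange interpolation formula with nodes -1, 0, 1, 5:
  L_0(s) = s(s - 1)(s - 5) / -12
  L_1(s) = (s + 1)(s - 1)(s - 5) / 5
  L_2(s) = (s + 1)s(s - 5) / -8
  L_3(s) = (s + 1)s(s - 1) / 120
Then P(s) = -12·L_0(s) - 6·L_1(s) - 4·L_2(s) + 84·L_3(s).
Expanding and collecting terms gives P(s) = s^3 - 2s^2 + 3s - 6.
Evaluating at s = -4: P(-4) = -114.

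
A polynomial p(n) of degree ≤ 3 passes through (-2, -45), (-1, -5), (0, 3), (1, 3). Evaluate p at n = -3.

-141

Write p(n) = an^3 + bn^2 + cn + d. Substituting each data point gives a linear system:
  -8a + 4b - 2c + d = -45
  -a + b - c + d = -5
  d = 3
  a + b + c + d = 3
Solving the system yields a = 4, b = -4, c = 0, d = 3.
So p(n) = 4n^3 - 4n^2 + 3.
Then p(-3) = -141.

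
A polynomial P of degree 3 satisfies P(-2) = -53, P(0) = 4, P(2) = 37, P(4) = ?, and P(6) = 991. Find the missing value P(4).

On equispaced nodes a degree-3 polynomial has vanishing fourth forward difference, so
  P(-2) - 4·P(0) + 6·P(2) - 4·P(4) + P(6) = 0.
Substituting the known values and solving for P(4):
  -4·P(4) = -1144
  P(4) = 286.

286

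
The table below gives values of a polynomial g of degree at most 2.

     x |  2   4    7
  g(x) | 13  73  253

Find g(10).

541

Write g(x) = ax^2 + bx + c. Substituting each data point gives a linear system:
  4a + 2b + c = 13
  16a + 4b + c = 73
  49a + 7b + c = 253
Solving the system yields a = 6, b = -6, c = 1.
So g(x) = 6x² - 6x + 1.
Then g(10) = 541.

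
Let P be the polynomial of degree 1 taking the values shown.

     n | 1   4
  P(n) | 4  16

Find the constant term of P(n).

0

Write P(n) = an + b. Substituting each data point gives a linear system:
  a + b = 4
  4a + b = 16
Solving the system yields a = 4, b = 0.
So P(n) = 4n.
The constant term is 0.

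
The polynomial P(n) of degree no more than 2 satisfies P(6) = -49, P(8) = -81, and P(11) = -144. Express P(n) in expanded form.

P(n) = -n^2 - 2n - 1

Write P(n) = an^2 + bn + c. Substituting each data point gives a linear system:
  36a + 6b + c = -49
  64a + 8b + c = -81
  121a + 11b + c = -144
Solving the system yields a = -1, b = -2, c = -1.
So P(n) = -n² - 2n - 1.
Check: P(6) = -49. ✓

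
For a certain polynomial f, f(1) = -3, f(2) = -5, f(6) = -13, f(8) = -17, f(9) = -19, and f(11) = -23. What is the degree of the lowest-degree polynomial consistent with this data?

1

Divided differences on the nodes 1, 2, 6, 8, 9, 11:
  order 0: -3  -5  -13  -17  -19  -23
  order 1: -2  -2  -2  -2  -2
  order 2: 0  0  0  0
  order 3: 0  0  0
  order 4: 0  0
  order 5: 0
The order-1 divided differences are all -2 (nonzero) and every higher order vanishes, so the data lies on a polynomial of degree exactly 1.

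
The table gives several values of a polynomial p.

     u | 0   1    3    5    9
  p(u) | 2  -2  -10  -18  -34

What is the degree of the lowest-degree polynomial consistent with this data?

Divided differences on the nodes 0, 1, 3, 5, 9:
  order 0: 2  -2  -10  -18  -34
  order 1: -4  -4  -4  -4
  order 2: 0  0  0
  order 3: 0  0
  order 4: 0
The order-1 divided differences are all -4 (nonzero) and every higher order vanishes, so the data lies on a polynomial of degree exactly 1.

1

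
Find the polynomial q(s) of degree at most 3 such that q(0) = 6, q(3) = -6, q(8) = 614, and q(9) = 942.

Using the Lagrange interpolation formula with nodes 0, 3, 8, 9:
  L_0(s) = (s - 3)(s - 8)(s - 9) / -216
  L_1(s) = s(s - 8)(s - 9) / 90
  L_2(s) = s(s - 3)(s - 9) / -40
  L_3(s) = s(s - 3)(s - 8) / 54
Then q(s) = 6·L_0(s) - 6·L_1(s) + 614·L_2(s) + 942·L_3(s).
Expanding and collecting terms gives q(s) = 2s^3 - 6s^2 - 4s + 6.
Check: q(8) = 614. ✓

q(s) = 2s^3 - 6s^2 - 4s + 6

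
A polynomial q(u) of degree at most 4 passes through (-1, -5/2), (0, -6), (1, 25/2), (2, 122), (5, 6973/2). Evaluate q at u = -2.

Using the Lagrange interpolation formula with nodes -1, 0, 1, 2, 5:
  L_0(u) = u(u - 1)(u - 2)(u - 5) / 36
  L_1(u) = (u + 1)(u - 1)(u - 2)(u - 5) / -10
  L_2(u) = (u + 1)u(u - 2)(u - 5) / 8
  L_3(u) = (u + 1)u(u - 1)(u - 5) / -18
  L_4(u) = (u + 1)u(u - 1)(u - 2) / 360
Then q(u) = -5/2·L_0(u) - 6·L_1(u) + 25/2·L_2(u) + 122·L_3(u) + 6973/2·L_4(u).
Expanding and collecting terms gives q(u) = 5u⁴ + (3/2)u³ + 6u² + 6u - 6.
Evaluating at u = -2: q(-2) = 74.

74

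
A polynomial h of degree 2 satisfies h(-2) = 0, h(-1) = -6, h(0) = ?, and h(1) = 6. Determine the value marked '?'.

On equispaced nodes a degree-2 polynomial has vanishing third forward difference, so
  - h(-2) + 3·h(-1) - 3·h(0) + h(1) = 0.
Substituting the known values and solving for h(0):
  -3·h(0) = 12
  h(0) = -4.

-4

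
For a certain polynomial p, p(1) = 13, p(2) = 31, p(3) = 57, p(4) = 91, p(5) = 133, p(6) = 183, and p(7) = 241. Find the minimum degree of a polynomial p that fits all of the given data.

2

Forward differences of the values at s = 1, 2, 3, 4, 5, 6, 7:
  p  : 13  31  57  91  133  183  241
  Δ  : 18  26  34  42  50  58
  Δ^2: 8  8  8  8  8
  Δ^3: 0  0  0  0
  Δ^4: 0  0  0
  Δ^5: 0  0
  Δ^6: 0
The second differences are constant (8) and nonzero, while all higher differences vanish, so the minimal degree is 2.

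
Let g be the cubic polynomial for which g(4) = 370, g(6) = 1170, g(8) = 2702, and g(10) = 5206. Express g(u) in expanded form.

g(u) = 5u^3 + (3/2)u^2 + 5u + 6

Write g(u) = au^3 + bu^2 + cu + d. Substituting each data point gives a linear system:
  64a + 16b + 4c + d = 370
  216a + 36b + 6c + d = 1170
  512a + 64b + 8c + d = 2702
  1000a + 100b + 10c + d = 5206
Solving the system yields a = 5, b = 3/2, c = 5, d = 6.
So g(u) = 5u^3 + (3/2)u^2 + 5u + 6.
Check: g(4) = 370. ✓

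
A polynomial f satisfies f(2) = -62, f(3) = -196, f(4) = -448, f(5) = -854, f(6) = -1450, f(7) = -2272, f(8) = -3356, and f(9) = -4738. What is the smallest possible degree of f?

Forward differences of the values at t = 2, 3, 4, 5, 6, 7, 8, 9:
  f  : -62  -196  -448  -854  -1450  -2272  -3356  -4738
  Δ  : -134  -252  -406  -596  -822  -1084  -1382
  Δ^2: -118  -154  -190  -226  -262  -298
  Δ^3: -36  -36  -36  -36  -36
  Δ^4: 0  0  0  0
  Δ^5: 0  0  0
  Δ^6: 0  0
  Δ^7: 0
The third differences are constant (-36) and nonzero, while all higher differences vanish, so the minimal degree is 3.

3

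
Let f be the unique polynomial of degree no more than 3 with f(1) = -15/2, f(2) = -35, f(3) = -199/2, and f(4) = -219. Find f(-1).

Write f(n) = an^3 + bn^2 + cn + d. Substituting each data point gives a linear system:
  a + b + c + d = -15/2
  8a + 4b + 2c + d = -35
  27a + 9b + 3c + d = -199/2
  64a + 16b + 4c + d = -219
Solving the system yields a = -3, b = -1/2, c = -5, d = 1.
So f(n) = -3n³ - (1/2)n² - 5n + 1.
Then f(-1) = 17/2.

17/2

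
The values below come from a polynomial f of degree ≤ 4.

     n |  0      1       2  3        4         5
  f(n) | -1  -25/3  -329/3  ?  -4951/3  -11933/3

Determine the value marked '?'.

-533

The 5 known points determine the degree-4 polynomial uniquely.
Write f(n) = an^4 + bn^3 + cn^2 + dn + e. Substituting each data point gives a linear system:
  e = -1
  a + b + c + d + e = -25/3
  16a + 8b + 4c + 2d + e = -329/3
  256a + 64b + 16c + 4d + e = -4951/3
  625a + 125b + 25c + 5d + e = -11933/3
Solving the system yields a = -6, b = -2, c = 1, d = -1/3, e = -1.
So f(n) = -6n^4 - 2n^3 + n^2 - (1/3)n - 1.
Then f(3) = -533.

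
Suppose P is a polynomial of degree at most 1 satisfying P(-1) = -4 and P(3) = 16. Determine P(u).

P(u) = 5u + 1

Using the Lagrange interpolation formula with nodes -1, 3:
  L_0(u) = (u - 3) / -4
  L_1(u) = (u + 1) / 4
Then P(u) = -4·L_0(u) + 16·L_1(u).
Expanding and collecting terms gives P(u) = 5u + 1.
Check: P(3) = 16. ✓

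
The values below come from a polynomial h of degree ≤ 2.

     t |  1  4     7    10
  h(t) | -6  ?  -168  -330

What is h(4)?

The 3 known points determine the degree-2 polynomial uniquely.
Write h(t) = at^2 + bt + c. Substituting each data point gives a linear system:
  a + b + c = -6
  49a + 7b + c = -168
  100a + 10b + c = -330
Solving the system yields a = -3, b = -3, c = 0.
So h(t) = -3t^2 - 3t.
Then h(4) = -60.

-60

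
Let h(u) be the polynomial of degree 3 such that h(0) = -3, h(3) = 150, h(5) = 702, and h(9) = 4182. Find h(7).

1950

Using the Lagrange interpolation formula with nodes 0, 3, 5, 9:
  L_0(u) = (u - 3)(u - 5)(u - 9) / -135
  L_1(u) = u(u - 5)(u - 9) / 36
  L_2(u) = u(u - 3)(u - 9) / -40
  L_3(u) = u(u - 3)(u - 5) / 216
Then h(u) = -3·L_0(u) + 150·L_1(u) + 702·L_2(u) + 4182·L_3(u).
Expanding and collecting terms gives h(u) = 6u³ - 3u² + 6u - 3.
Evaluating at u = 7: h(7) = 1950.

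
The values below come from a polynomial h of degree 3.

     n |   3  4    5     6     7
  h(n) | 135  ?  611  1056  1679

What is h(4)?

314

The 4 known points determine the degree-3 polynomial uniquely.
Write h(n) = an^3 + bn^2 + cn + d. Substituting each data point gives a linear system:
  27a + 9b + 3c + d = 135
  125a + 25b + 5c + d = 611
  216a + 36b + 6c + d = 1056
  343a + 49b + 7c + d = 1679
Solving the system yields a = 5, b = -1, c = 1, d = 6.
So h(n) = 5n³ - n² + n + 6.
Then h(4) = 314.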